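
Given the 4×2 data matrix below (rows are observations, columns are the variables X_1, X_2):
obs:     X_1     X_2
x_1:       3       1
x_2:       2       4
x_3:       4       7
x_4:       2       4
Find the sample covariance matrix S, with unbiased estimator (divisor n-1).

Step 1 — column means:
  mean(X_1) = (3 + 2 + 4 + 2) / 4 = 11/4 = 2.75
  mean(X_2) = (1 + 4 + 7 + 4) / 4 = 16/4 = 4

Step 2 — sample covariance S[i,j] = (1/(n-1)) · Σ_k (x_{k,i} - mean_i) · (x_{k,j} - mean_j), with n-1 = 3.
  S[X_1,X_1] = ((0.25)·(0.25) + (-0.75)·(-0.75) + (1.25)·(1.25) + (-0.75)·(-0.75)) / 3 = 2.75/3 = 0.9167
  S[X_1,X_2] = ((0.25)·(-3) + (-0.75)·(0) + (1.25)·(3) + (-0.75)·(0)) / 3 = 3/3 = 1
  S[X_2,X_2] = ((-3)·(-3) + (0)·(0) + (3)·(3) + (0)·(0)) / 3 = 18/3 = 6

S is symmetric (S[j,i] = S[i,j]). Assembling:

S = [[0.9167, 1],
 [1, 6]]


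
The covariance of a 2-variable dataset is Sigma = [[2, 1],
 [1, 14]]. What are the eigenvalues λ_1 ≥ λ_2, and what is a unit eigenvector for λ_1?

Step 1 — characteristic polynomial of 2×2 Sigma:
  det(Sigma - λI) = λ² - trace · λ + det = 0.
  trace = 2 + 14 = 16, det = 2·14 - (1)² = 27.
Step 2 — discriminant:
  Δ = trace² - 4·det = 256 - 108 = 148.
Step 3 — eigenvalues:
  λ = (trace ± √Δ)/2 = (16 ± 12.1655)/2,
  λ_1 = 14.0828,  λ_2 = 1.9172.

Step 4 — unit eigenvector for λ_1: solve (Sigma - λ_1 I)v = 0. First row:
  (2 - 14.0828)·v_x + (1)·v_y = 0, i.e. (-12.0828)·v_x + (1)·v_y = 0,
  so v ∝ (b, λ_1 - a) = (1, 12.0828) = u.
  ||u|| = √((1)² + (12.0828)²) = √(146.9932) ≈ 12.1241,
  v_1 = u/||u|| ≈ (0.0825, 0.9966) (||v_1|| = 1).

λ_1 = 14.0828,  λ_2 = 1.9172;  v_1 ≈ (0.0825, 0.9966)


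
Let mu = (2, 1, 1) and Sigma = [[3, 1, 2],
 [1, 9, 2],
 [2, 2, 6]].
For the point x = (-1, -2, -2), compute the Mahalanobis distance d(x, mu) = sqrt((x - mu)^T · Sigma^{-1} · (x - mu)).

Step 1 — centre the observation: (x - mu) = (-3, -3, -3).

Step 2 — invert Sigma (cofactor / det for 3×3, or solve directly):
  Sigma^{-1} = [[0.431, -0.0172, -0.1379],
 [-0.0172, 0.1207, -0.0345],
 [-0.1379, -0.0345, 0.2241]].

Step 3 — form the quadratic (x - mu)^T · Sigma^{-1} · (x - mu):
  Sigma^{-1} · (x - mu) = (-0.8276, -0.2069, -0.1552).
  (x - mu)^T · [Sigma^{-1} · (x - mu)] = (-3)·(-0.8276) + (-3)·(-0.2069) + (-3)·(-0.1552) = 3.569.

Step 4 — take square root: d = √(3.569) ≈ 1.8892.

d(x, mu) = √(3.569) ≈ 1.8892


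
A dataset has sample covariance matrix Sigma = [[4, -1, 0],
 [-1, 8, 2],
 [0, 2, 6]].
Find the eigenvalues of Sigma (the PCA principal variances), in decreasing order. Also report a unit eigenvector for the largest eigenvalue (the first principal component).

Step 1 — characteristic polynomial p(λ) = det(λI - Sigma) = λ³ - tr·λ² + c_1·λ - det, where tr = trace, c_1 = sum of the principal 2×2 minors, det = det(Sigma):
  tr = 4 + 8 + 6 = 18,
  c_1 = (4·8 - (-1)²) + (4·6 - (0)²) + (8·6 - (2)²) = 31 + 24 + 44 = 99,
  det = 4·(8·6 - (2)²) - (-1)·((-1)·6 - (2)·(0)) + (0)·((-1)·(2) - 8·(0)) = 4·(44) - (-1)·(-6) + (0)·(-2) = 170.
  So p(λ) = λ³ - 18λ² + 99λ - 170.
Step 2 — look for an integer root (rational root theorem: any rational root is an integer divisor of 170). Testing λ = 5:
  p(5) = 125 - 450 + 495 - 170 = 0  ✓
  Dividing out (λ - 5): p(λ) = (λ - 5)(λ² - 13λ + 34).
Step 3 — remaining eigenvalues from the quadratic λ² - 13λ + 34 = 0:
  Δ = 13² - 4·34 = 169 - 136 = 33,  λ = (13 ± √33)/2 = (13 ± 5.7446)/2 ≈ 9.3723 or 3.6277.
  Sorted: λ_1 = 9.3723,  λ_2 = 5,  λ_3 = 3.6277  (check: sum = 18 = tr ✓).

Step 4 — unit eigenvector for λ_1 ≈ 9.3723: v spans the null space of (Sigma - λ_1 I), whose rows are
  r_1 = (-5.3723, -1, 0),  r_2 = (-1, -1.3723, 2),  r_3 = (0, 2, -3.3723).
  v is orthogonal to every row, so take v ∝ r_1 × r_2 = ((-1)·(2) - (0)·(-1.3723), (0)·(-1) - (-5.3723)·(2), (-5.3723)·(-1.3723) - (-1)·(-1)) ≈ (-2, 10.7446, 6.3723).
  Rescale (multiply by -1 so the first nonzero entry is positive): u = (2, -10.7446, -6.3723).
  ||u|| = √((2)² + (-10.7446)² + (-6.3723)²) = √(160.0516) ≈ 12.6511,  v_1 = u/||u|| ≈ (0.1581, -0.8493, -0.5037) (||v_1|| = 1).

λ_1 = 9.3723,  λ_2 = 5,  λ_3 = 3.6277;  v_1 ≈ (0.1581, -0.8493, -0.5037)


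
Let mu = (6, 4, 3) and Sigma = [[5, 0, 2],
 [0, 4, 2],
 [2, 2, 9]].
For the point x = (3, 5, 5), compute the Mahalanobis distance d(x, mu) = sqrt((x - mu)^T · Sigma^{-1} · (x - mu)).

Step 1 — centre the observation: (x - mu) = (-3, 1, 2).

Step 2 — invert Sigma (cofactor / det for 3×3, or solve directly):
  Sigma^{-1} = [[0.2222, 0.0278, -0.0556],
 [0.0278, 0.2847, -0.0694],
 [-0.0556, -0.0694, 0.1389]].

Step 3 — form the quadratic (x - mu)^T · Sigma^{-1} · (x - mu):
  Sigma^{-1} · (x - mu) = (-0.75, 0.0625, 0.375).
  (x - mu)^T · [Sigma^{-1} · (x - mu)] = (-3)·(-0.75) + (1)·(0.0625) + (2)·(0.375) = 3.0625.

Step 4 — take square root: d = √(3.0625) ≈ 1.75.

d(x, mu) = √(3.0625) ≈ 1.75


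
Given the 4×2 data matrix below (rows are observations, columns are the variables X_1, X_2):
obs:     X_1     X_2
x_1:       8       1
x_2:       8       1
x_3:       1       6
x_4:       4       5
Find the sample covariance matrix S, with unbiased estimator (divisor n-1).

Step 1 — column means:
  mean(X_1) = (8 + 8 + 1 + 4) / 4 = 21/4 = 5.25
  mean(X_2) = (1 + 1 + 6 + 5) / 4 = 13/4 = 3.25

Step 2 — sample covariance S[i,j] = (1/(n-1)) · Σ_k (x_{k,i} - mean_i) · (x_{k,j} - mean_j), with n-1 = 3.
  S[X_1,X_1] = ((2.75)·(2.75) + (2.75)·(2.75) + (-4.25)·(-4.25) + (-1.25)·(-1.25)) / 3 = 34.75/3 = 11.5833
  S[X_1,X_2] = ((2.75)·(-2.25) + (2.75)·(-2.25) + (-4.25)·(2.75) + (-1.25)·(1.75)) / 3 = -26.25/3 = -8.75
  S[X_2,X_2] = ((-2.25)·(-2.25) + (-2.25)·(-2.25) + (2.75)·(2.75) + (1.75)·(1.75)) / 3 = 20.75/3 = 6.9167

S is symmetric (S[j,i] = S[i,j]). Assembling:

S = [[11.5833, -8.75],
 [-8.75, 6.9167]]


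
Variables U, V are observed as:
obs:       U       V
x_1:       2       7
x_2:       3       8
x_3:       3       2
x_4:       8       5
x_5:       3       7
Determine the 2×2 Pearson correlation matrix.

Step 1 — column means:
  mean(U) = (2 + 3 + 3 + 8 + 3) / 5 = 19/5 = 3.8
  mean(V) = (7 + 8 + 2 + 5 + 7) / 5 = 29/5 = 5.8

Step 2 — sample variances and covariances s[i,j] = (1/(n-1)) · Σ_k (x_{k,i} - mean_i) · (x_{k,j} - mean_j), with n-1 = 4:
  s[U,U] = ((-1.8)·(-1.8) + (-0.8)·(-0.8) + (-0.8)·(-0.8) + (4.2)·(4.2) + (-0.8)·(-0.8)) / 4 = 22.8/4 = 5.7
  s[U,V] = ((-1.8)·(1.2) + (-0.8)·(2.2) + (-0.8)·(-3.8) + (4.2)·(-0.8) + (-0.8)·(1.2)) / 4 = -5.2/4 = -1.3
  s[V,V] = ((1.2)·(1.2) + (2.2)·(2.2) + (-3.8)·(-3.8) + (-0.8)·(-0.8) + (1.2)·(1.2)) / 4 = 22.8/4 = 5.7
  Sample standard deviations s_i = √(s[i,i]):
  s(U) = √(5.7) = 2.3875
  s(V) = √(5.7) = 2.3875

Step 3 — r_{ij} = s_{ij} / (s_i · s_j):
  r[U,U] = 1 (diagonal).
  r[U,V] = -1.3 / (2.3875 · 2.3875) = -1.3 / 5.7 = -0.2281
  r[V,V] = 1 (diagonal).

R is symmetric with unit diagonal. Assembling:

R = [[1, -0.2281],
 [-0.2281, 1]]


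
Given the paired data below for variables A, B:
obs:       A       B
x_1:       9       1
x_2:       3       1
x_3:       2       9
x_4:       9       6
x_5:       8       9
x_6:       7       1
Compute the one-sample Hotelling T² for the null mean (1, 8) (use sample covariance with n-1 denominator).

Step 1 — sample mean vector:
  mean(A) = (9 + 3 + 2 + 9 + 8 + 7) / 6 = 38/6 = 6.3333
  mean(B) = (1 + 1 + 9 + 6 + 9 + 1) / 6 = 27/6 = 4.5
  x̄ = (6.3333, 4.5),  deviation x̄ - mu_0 = (6.3333, 4.5) - (1, 8) = (5.3333, -3.5).

Step 2 — sample covariance matrix, S[i,j] = (1/(n-1)) · Σ_k (x_{k,i} - mean_i) · (x_{k,j} - mean_j), divisor n-1 = 5:
  S[A,A] = ((2.6667)·(2.6667) + (-3.3333)·(-3.3333) + (-4.3333)·(-4.3333) + (2.6667)·(2.6667) + (1.6667)·(1.6667) + (0.6667)·(0.6667)) / 5 = 47.3333/5 = 9.4667
  S[A,B] = ((2.6667)·(-3.5) + (-3.3333)·(-3.5) + (-4.3333)·(4.5) + (2.6667)·(1.5) + (1.6667)·(4.5) + (0.6667)·(-3.5)) / 5 = -8/5 = -1.6
  S[B,B] = ((-3.5)·(-3.5) + (-3.5)·(-3.5) + (4.5)·(4.5) + (1.5)·(1.5) + (4.5)·(4.5) + (-3.5)·(-3.5)) / 5 = 79.5/5 = 15.9
  S = [[9.4667, -1.6],
 [-1.6, 15.9]].

Step 3 — invert S. det(S) = 9.4667·15.9 - (-1.6)² = 147.96.
  S^{-1} = (1/det) · [[d, -b], [-b, a]] = [[0.1075, 0.0108],
 [0.0108, 0.064]].

Step 4 — quadratic form (x̄ - mu_0)^T · S^{-1} · (x̄ - mu_0):
  S^{-1} · (x̄ - mu_0) = (0.5353, -0.1663),
  (x̄ - mu_0)^T · [...] = (5.3333)·(0.5353) + (-3.5)·(-0.1663) = 3.4367.

Step 5 — scale by n: T² = 6 · 3.4367 = 20.6204.

T² ≈ 20.6204


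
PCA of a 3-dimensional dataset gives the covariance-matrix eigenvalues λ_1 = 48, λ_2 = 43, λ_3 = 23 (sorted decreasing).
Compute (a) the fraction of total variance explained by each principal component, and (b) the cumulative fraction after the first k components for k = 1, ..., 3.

Step 1 — total variance = trace(Sigma) = Σ λ_i = 48 + 43 + 23 = 114.

Step 2 — fraction explained by component i = λ_i / Σ λ:
  PC1: 48/114 = 0.4211
  PC2: 43/114 = 0.3772
  PC3: 23/114 = 0.2018

Step 3 — cumulative fraction after k components = (λ_1 + ... + λ_k) / Σ λ:
  k = 1: 48/114 = 0.4211
  k = 2: (48 + 43)/114 = 91/114 = 0.7982
  k = 3: (48 + 43 + 23)/114 = 114/114 = 1

Summary (fraction, with percent):

explained: PC1 0.4211 (42.11%), PC2 0.3772 (37.72%), PC3 0.2018 (20.18%);  cumulative: 0.4211, 0.7982, 1


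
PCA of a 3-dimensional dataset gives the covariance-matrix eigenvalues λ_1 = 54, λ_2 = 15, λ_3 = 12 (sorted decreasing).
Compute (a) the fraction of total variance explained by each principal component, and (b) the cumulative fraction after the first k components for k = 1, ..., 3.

Step 1 — total variance = trace(Sigma) = Σ λ_i = 54 + 15 + 12 = 81.

Step 2 — fraction explained by component i = λ_i / Σ λ:
  PC1: 54/81 = 0.6667
  PC2: 15/81 = 0.1852
  PC3: 12/81 = 0.1481

Step 3 — cumulative fraction after k components = (λ_1 + ... + λ_k) / Σ λ:
  k = 1: 54/81 = 0.6667
  k = 2: (54 + 15)/81 = 69/81 = 0.8519
  k = 3: (54 + 15 + 12)/81 = 81/81 = 1

Summary (fraction, with percent):

explained: PC1 0.6667 (66.67%), PC2 0.1852 (18.52%), PC3 0.1481 (14.81%);  cumulative: 0.6667, 0.8519, 1


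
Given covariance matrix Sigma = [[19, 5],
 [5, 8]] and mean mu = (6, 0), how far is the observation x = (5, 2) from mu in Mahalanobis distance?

Step 1 — centre the observation: (x - mu) = (-1, 2).

Step 2 — invert Sigma. det(Sigma) = 19·8 - (5)² = 127.
  Sigma^{-1} = (1/det) · [[d, -b], [-b, a]] = [[0.063, -0.0394],
 [-0.0394, 0.1496]].

Step 3 — form the quadratic (x - mu)^T · Sigma^{-1} · (x - mu):
  Sigma^{-1} · (x - mu) = (-0.1417, 0.3386).
  (x - mu)^T · [Sigma^{-1} · (x - mu)] = (-1)·(-0.1417) + (2)·(0.3386) = 0.8189.

Step 4 — take square root: d = √(0.8189) ≈ 0.9049.

d(x, mu) = √(0.8189) ≈ 0.9049


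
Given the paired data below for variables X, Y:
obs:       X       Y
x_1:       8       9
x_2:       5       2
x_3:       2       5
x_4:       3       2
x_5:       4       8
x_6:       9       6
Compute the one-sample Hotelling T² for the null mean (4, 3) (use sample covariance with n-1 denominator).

Step 1 — sample mean vector:
  mean(X) = (8 + 5 + 2 + 3 + 4 + 9) / 6 = 31/6 = 5.1667
  mean(Y) = (9 + 2 + 5 + 2 + 8 + 6) / 6 = 32/6 = 5.3333
  x̄ = (5.1667, 5.3333),  deviation x̄ - mu_0 = (5.1667, 5.3333) - (4, 3) = (1.1667, 2.3333).

Step 2 — sample covariance matrix, S[i,j] = (1/(n-1)) · Σ_k (x_{k,i} - mean_i) · (x_{k,j} - mean_j), divisor n-1 = 5:
  S[X,X] = ((2.8333)·(2.8333) + (-0.1667)·(-0.1667) + (-3.1667)·(-3.1667) + (-2.1667)·(-2.1667) + (-1.1667)·(-1.1667) + (3.8333)·(3.8333)) / 5 = 38.8333/5 = 7.7667
  S[X,Y] = ((2.8333)·(3.6667) + (-0.1667)·(-3.3333) + (-3.1667)·(-0.3333) + (-2.1667)·(-3.3333) + (-1.1667)·(2.6667) + (3.8333)·(0.6667)) / 5 = 18.6667/5 = 3.7333
  S[Y,Y] = ((3.6667)·(3.6667) + (-3.3333)·(-3.3333) + (-0.3333)·(-0.3333) + (-3.3333)·(-3.3333) + (2.6667)·(2.6667) + (0.6667)·(0.6667)) / 5 = 43.3333/5 = 8.6667
  S = [[7.7667, 3.7333],
 [3.7333, 8.6667]].

Step 3 — invert S. det(S) = 7.7667·8.6667 - (3.7333)² = 53.3733.
  S^{-1} = (1/det) · [[d, -b], [-b, a]] = [[0.1624, -0.0699],
 [-0.0699, 0.1455]].

Step 4 — quadratic form (x̄ - mu_0)^T · S^{-1} · (x̄ - mu_0):
  S^{-1} · (x̄ - mu_0) = (0.0262, 0.2579),
  (x̄ - mu_0)^T · [...] = (1.1667)·(0.0262) + (2.3333)·(0.2579) = 0.6324.

Step 5 — scale by n: T² = 6 · 0.6324 = 3.7947.

T² ≈ 3.7947


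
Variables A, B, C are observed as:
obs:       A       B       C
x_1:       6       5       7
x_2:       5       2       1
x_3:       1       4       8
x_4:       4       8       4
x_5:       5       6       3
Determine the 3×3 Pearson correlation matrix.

Step 1 — column means:
  mean(A) = (6 + 5 + 1 + 4 + 5) / 5 = 21/5 = 4.2
  mean(B) = (5 + 2 + 4 + 8 + 6) / 5 = 25/5 = 5
  mean(C) = (7 + 1 + 8 + 4 + 3) / 5 = 23/5 = 4.6

Step 2 — sample variances and covariances s[i,j] = (1/(n-1)) · Σ_k (x_{k,i} - mean_i) · (x_{k,j} - mean_j), with n-1 = 4:
  s[A,A] = ((1.8)·(1.8) + (0.8)·(0.8) + (-3.2)·(-3.2) + (-0.2)·(-0.2) + (0.8)·(0.8)) / 4 = 14.8/4 = 3.7
  s[A,B] = ((1.8)·(0) + (0.8)·(-3) + (-3.2)·(-1) + (-0.2)·(3) + (0.8)·(1)) / 4 = 1/4 = 0.25
  s[A,C] = ((1.8)·(2.4) + (0.8)·(-3.6) + (-3.2)·(3.4) + (-0.2)·(-0.6) + (0.8)·(-1.6)) / 4 = -10.6/4 = -2.65
  s[B,B] = ((0)·(0) + (-3)·(-3) + (-1)·(-1) + (3)·(3) + (1)·(1)) / 4 = 20/4 = 5
  s[B,C] = ((0)·(2.4) + (-3)·(-3.6) + (-1)·(3.4) + (3)·(-0.6) + (1)·(-1.6)) / 4 = 4/4 = 1
  s[C,C] = ((2.4)·(2.4) + (-3.6)·(-3.6) + (3.4)·(3.4) + (-0.6)·(-0.6) + (-1.6)·(-1.6)) / 4 = 33.2/4 = 8.3
  Sample standard deviations s_i = √(s[i,i]):
  s(A) = √(3.7) = 1.9235
  s(B) = √(5) = 2.2361
  s(C) = √(8.3) = 2.881

Step 3 — r_{ij} = s_{ij} / (s_i · s_j):
  r[A,A] = 1 (diagonal).
  r[A,B] = 0.25 / (1.9235 · 2.2361) = 0.25 / 4.3012 = 0.0581
  r[A,C] = -2.65 / (1.9235 · 2.881) = -2.65 / 5.5417 = -0.4782
  r[B,B] = 1 (diagonal).
  r[B,C] = 1 / (2.2361 · 2.881) = 1 / 6.442 = 0.1552
  r[C,C] = 1 (diagonal).

R is symmetric with unit diagonal. Assembling:

R = [[1, 0.0581, -0.4782],
 [0.0581, 1, 0.1552],
 [-0.4782, 0.1552, 1]]


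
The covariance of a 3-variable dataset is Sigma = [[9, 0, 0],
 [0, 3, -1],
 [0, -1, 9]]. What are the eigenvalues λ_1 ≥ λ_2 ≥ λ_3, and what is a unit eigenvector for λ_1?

Step 1 — characteristic polynomial p(λ) = det(λI - Sigma) = λ³ - tr·λ² + c_1·λ - det, where tr = trace, c_1 = sum of the principal 2×2 minors, det = det(Sigma):
  tr = 9 + 3 + 9 = 21,
  c_1 = (9·3 - (0)²) + (9·9 - (0)²) + (3·9 - (-1)²) = 27 + 81 + 26 = 134,
  det = 9·(3·9 - (-1)²) - (0)·((0)·9 - (-1)·(0)) + (0)·((0)·(-1) - 3·(0)) = 9·(26) - (0)·(0) + (0)·(0) = 234.
  So p(λ) = λ³ - 21λ² + 134λ - 234.
Step 2 — look for an integer root (rational root theorem: any rational root is an integer divisor of 234). Testing λ = 9:
  p(9) = 729 - 1701 + 1206 - 234 = 0  ✓
  Dividing out (λ - 9): p(λ) = (λ - 9)(λ² - 12λ + 26).
Step 3 — remaining eigenvalues from the quadratic λ² - 12λ + 26 = 0:
  Δ = 12² - 4·26 = 144 - 104 = 40,  λ = (12 ± √40)/2 = (12 ± 6.3246)/2 ≈ 9.1623 or 2.8377.
  Sorted: λ_1 = 9.1623,  λ_2 = 9,  λ_3 = 2.8377  (check: sum = 21 = tr ✓).

Step 4 — unit eigenvector for λ_1 ≈ 9.1623: v spans the null space of (Sigma - λ_1 I), whose rows are
  r_1 = (-0.1623, 0, 0),  r_2 = (0, -6.1623, -1),  r_3 = (0, -1, -0.1623).
  v is orthogonal to every row, so take v ∝ r_1 × r_2 = ((0)·(-1) - (0)·(-6.1623), (0)·(0) - (-0.1623)·(-1), (-0.1623)·(-6.1623) - (0)·(0)) ≈ (0, -0.1623, 1).
  Rescale (multiply by -1 so the first nonzero entry is positive): u = (0, 0.1623, -1).
  ||u|| = √((0)² + (0.1623)² + (-1)²) = √(1.0263) ≈ 1.0131,  v_1 = u/||u|| ≈ (0, 0.1602, -0.9871) (||v_1|| = 1).

λ_1 = 9.1623,  λ_2 = 9,  λ_3 = 2.8377;  v_1 ≈ (0, 0.1602, -0.9871)


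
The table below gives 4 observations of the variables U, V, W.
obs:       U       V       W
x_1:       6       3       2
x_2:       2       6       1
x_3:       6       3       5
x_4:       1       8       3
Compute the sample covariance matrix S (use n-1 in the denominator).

Step 1 — column means:
  mean(U) = (6 + 2 + 6 + 1) / 4 = 15/4 = 3.75
  mean(V) = (3 + 6 + 3 + 8) / 4 = 20/4 = 5
  mean(W) = (2 + 1 + 5 + 3) / 4 = 11/4 = 2.75

Step 2 — sample covariance S[i,j] = (1/(n-1)) · Σ_k (x_{k,i} - mean_i) · (x_{k,j} - mean_j), with n-1 = 3.
  S[U,U] = ((2.25)·(2.25) + (-1.75)·(-1.75) + (2.25)·(2.25) + (-2.75)·(-2.75)) / 3 = 20.75/3 = 6.9167
  S[U,V] = ((2.25)·(-2) + (-1.75)·(1) + (2.25)·(-2) + (-2.75)·(3)) / 3 = -19/3 = -6.3333
  S[U,W] = ((2.25)·(-0.75) + (-1.75)·(-1.75) + (2.25)·(2.25) + (-2.75)·(0.25)) / 3 = 5.75/3 = 1.9167
  S[V,V] = ((-2)·(-2) + (1)·(1) + (-2)·(-2) + (3)·(3)) / 3 = 18/3 = 6
  S[V,W] = ((-2)·(-0.75) + (1)·(-1.75) + (-2)·(2.25) + (3)·(0.25)) / 3 = -4/3 = -1.3333
  S[W,W] = ((-0.75)·(-0.75) + (-1.75)·(-1.75) + (2.25)·(2.25) + (0.25)·(0.25)) / 3 = 8.75/3 = 2.9167

S is symmetric (S[j,i] = S[i,j]). Assembling:

S = [[6.9167, -6.3333, 1.9167],
 [-6.3333, 6, -1.3333],
 [1.9167, -1.3333, 2.9167]]


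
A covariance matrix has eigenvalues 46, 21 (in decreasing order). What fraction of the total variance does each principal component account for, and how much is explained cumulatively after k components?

Step 1 — total variance = trace(Sigma) = Σ λ_i = 46 + 21 = 67.

Step 2 — fraction explained by component i = λ_i / Σ λ:
  PC1: 46/67 = 0.6866
  PC2: 21/67 = 0.3134

Step 3 — cumulative fraction after k components = (λ_1 + ... + λ_k) / Σ λ:
  k = 1: 46/67 = 0.6866
  k = 2: (46 + 21)/67 = 67/67 = 1

Summary (fraction, with percent):

explained: PC1 0.6866 (68.66%), PC2 0.3134 (31.34%);  cumulative: 0.6866, 1


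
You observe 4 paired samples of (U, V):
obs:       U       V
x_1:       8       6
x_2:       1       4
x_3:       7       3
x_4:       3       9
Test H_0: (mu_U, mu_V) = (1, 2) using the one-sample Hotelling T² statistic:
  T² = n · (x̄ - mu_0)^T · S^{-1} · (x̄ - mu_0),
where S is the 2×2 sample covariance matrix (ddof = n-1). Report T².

Step 1 — sample mean vector:
  mean(U) = (8 + 1 + 7 + 3) / 4 = 19/4 = 4.75
  mean(V) = (6 + 4 + 3 + 9) / 4 = 22/4 = 5.5
  x̄ = (4.75, 5.5),  deviation x̄ - mu_0 = (4.75, 5.5) - (1, 2) = (3.75, 3.5).

Step 2 — sample covariance matrix, S[i,j] = (1/(n-1)) · Σ_k (x_{k,i} - mean_i) · (x_{k,j} - mean_j), divisor n-1 = 3:
  S[U,U] = ((3.25)·(3.25) + (-3.75)·(-3.75) + (2.25)·(2.25) + (-1.75)·(-1.75)) / 3 = 32.75/3 = 10.9167
  S[U,V] = ((3.25)·(0.5) + (-3.75)·(-1.5) + (2.25)·(-2.5) + (-1.75)·(3.5)) / 3 = -4.5/3 = -1.5
  S[V,V] = ((0.5)·(0.5) + (-1.5)·(-1.5) + (-2.5)·(-2.5) + (3.5)·(3.5)) / 3 = 21/3 = 7
  S = [[10.9167, -1.5],
 [-1.5, 7]].

Step 3 — invert S. det(S) = 10.9167·7 - (-1.5)² = 74.1667.
  S^{-1} = (1/det) · [[d, -b], [-b, a]] = [[0.0944, 0.0202],
 [0.0202, 0.1472]].

Step 4 — quadratic form (x̄ - mu_0)^T · S^{-1} · (x̄ - mu_0):
  S^{-1} · (x̄ - mu_0) = (0.4247, 0.591),
  (x̄ - mu_0)^T · [...] = (3.75)·(0.4247) + (3.5)·(0.591) = 3.6612.

Step 5 — scale by n: T² = 4 · 3.6612 = 14.6449.

T² ≈ 14.6449


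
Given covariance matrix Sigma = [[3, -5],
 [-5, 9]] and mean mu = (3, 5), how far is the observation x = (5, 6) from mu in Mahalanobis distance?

Step 1 — centre the observation: (x - mu) = (2, 1).

Step 2 — invert Sigma. det(Sigma) = 3·9 - (-5)² = 2.
  Sigma^{-1} = (1/det) · [[d, -b], [-b, a]] = [[4.5, 2.5],
 [2.5, 1.5]].

Step 3 — form the quadratic (x - mu)^T · Sigma^{-1} · (x - mu):
  Sigma^{-1} · (x - mu) = (11.5, 6.5).
  (x - mu)^T · [Sigma^{-1} · (x - mu)] = (2)·(11.5) + (1)·(6.5) = 29.5.

Step 4 — take square root: d = √(29.5) ≈ 5.4314.

d(x, mu) = √(29.5) ≈ 5.4314


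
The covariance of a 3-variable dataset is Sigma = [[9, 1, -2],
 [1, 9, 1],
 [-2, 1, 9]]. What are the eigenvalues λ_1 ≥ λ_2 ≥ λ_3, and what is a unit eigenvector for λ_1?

Step 1 — characteristic polynomial p(λ) = det(λI - Sigma) = λ³ - tr·λ² + c_1·λ - det, where tr = trace, c_1 = sum of the principal 2×2 minors, det = det(Sigma):
  tr = 9 + 9 + 9 = 27,
  c_1 = (9·9 - (1)²) + (9·9 - (-2)²) + (9·9 - (1)²) = 80 + 77 + 80 = 237,
  det = 9·(9·9 - (1)²) - (1)·((1)·9 - (1)·(-2)) + (-2)·((1)·(1) - 9·(-2)) = 9·(80) - (1)·(11) + (-2)·(19) = 671.
  So p(λ) = λ³ - 27λ² + 237λ - 671.
Step 2 — look for an integer root (rational root theorem: any rational root is an integer divisor of 671). Testing λ = 11:
  p(11) = 1331 - 3267 + 2607 - 671 = 0  ✓
  Dividing out (λ - 11): p(λ) = (λ - 11)(λ² - 16λ + 61).
Step 3 — remaining eigenvalues from the quadratic λ² - 16λ + 61 = 0:
  Δ = 16² - 4·61 = 256 - 244 = 12,  λ = (16 ± √12)/2 = (16 ± 3.4641)/2 ≈ 9.7321 or 6.2679.
  Sorted: λ_1 = 11,  λ_2 = 9.7321,  λ_3 = 6.2679  (check: sum = 27 = tr ✓).

Step 4 — unit eigenvector for λ_1 = 11: v spans the null space of (Sigma - λ_1 I), whose rows are
  r_1 = (-2, 1, -2),  r_2 = (1, -2, 1),  r_3 = (-2, 1, -2).
  v is orthogonal to every row, so take v ∝ r_1 × r_2 = ((1)·(1) - (-2)·(-2), (-2)·(1) - (-2)·(1), (-2)·(-2) - (1)·(1)) = (-3, 0, 3).
  Rescale (divide by 3; multiply by -1 so the first nonzero entry is positive): u = (1, 0, -1).
  ||u|| = √((1)² + (0)² + (-1)²) = √(2) ≈ 1.4142,  v_1 = u/||u|| ≈ (0.7071, 0, -0.7071) (||v_1|| = 1).

λ_1 = 11,  λ_2 = 9.7321,  λ_3 = 6.2679;  v_1 ≈ (0.7071, 0, -0.7071)


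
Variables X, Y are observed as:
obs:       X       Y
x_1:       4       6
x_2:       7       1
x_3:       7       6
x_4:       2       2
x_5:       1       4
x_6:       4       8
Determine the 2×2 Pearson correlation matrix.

Step 1 — column means:
  mean(X) = (4 + 7 + 7 + 2 + 1 + 4) / 6 = 25/6 = 4.1667
  mean(Y) = (6 + 1 + 6 + 2 + 4 + 8) / 6 = 27/6 = 4.5

Step 2 — sample variances and covariances s[i,j] = (1/(n-1)) · Σ_k (x_{k,i} - mean_i) · (x_{k,j} - mean_j), with n-1 = 5:
  s[X,X] = ((-0.1667)·(-0.1667) + (2.8333)·(2.8333) + (2.8333)·(2.8333) + (-2.1667)·(-2.1667) + (-3.1667)·(-3.1667) + (-0.1667)·(-0.1667)) / 5 = 30.8333/5 = 6.1667
  s[X,Y] = ((-0.1667)·(1.5) + (2.8333)·(-3.5) + (2.8333)·(1.5) + (-2.1667)·(-2.5) + (-3.1667)·(-0.5) + (-0.1667)·(3.5)) / 5 = 0.5/5 = 0.1
  s[Y,Y] = ((1.5)·(1.5) + (-3.5)·(-3.5) + (1.5)·(1.5) + (-2.5)·(-2.5) + (-0.5)·(-0.5) + (3.5)·(3.5)) / 5 = 35.5/5 = 7.1
  Sample standard deviations s_i = √(s[i,i]):
  s(X) = √(6.1667) = 2.4833
  s(Y) = √(7.1) = 2.6646

Step 3 — r_{ij} = s_{ij} / (s_i · s_j):
  r[X,X] = 1 (diagonal).
  r[X,Y] = 0.1 / (2.4833 · 2.6646) = 0.1 / 6.6169 = 0.0151
  r[Y,Y] = 1 (diagonal).

R is symmetric with unit diagonal. Assembling:

R = [[1, 0.0151],
 [0.0151, 1]]


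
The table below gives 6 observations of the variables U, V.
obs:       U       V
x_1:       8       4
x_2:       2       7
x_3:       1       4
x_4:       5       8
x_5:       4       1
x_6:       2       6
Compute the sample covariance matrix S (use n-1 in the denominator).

Step 1 — column means:
  mean(U) = (8 + 2 + 1 + 5 + 4 + 2) / 6 = 22/6 = 3.6667
  mean(V) = (4 + 7 + 4 + 8 + 1 + 6) / 6 = 30/6 = 5

Step 2 — sample covariance S[i,j] = (1/(n-1)) · Σ_k (x_{k,i} - mean_i) · (x_{k,j} - mean_j), with n-1 = 5.
  S[U,U] = ((4.3333)·(4.3333) + (-1.6667)·(-1.6667) + (-2.6667)·(-2.6667) + (1.3333)·(1.3333) + (0.3333)·(0.3333) + (-1.6667)·(-1.6667)) / 5 = 33.3333/5 = 6.6667
  S[U,V] = ((4.3333)·(-1) + (-1.6667)·(2) + (-2.6667)·(-1) + (1.3333)·(3) + (0.3333)·(-4) + (-1.6667)·(1)) / 5 = -4/5 = -0.8
  S[V,V] = ((-1)·(-1) + (2)·(2) + (-1)·(-1) + (3)·(3) + (-4)·(-4) + (1)·(1)) / 5 = 32/5 = 6.4

S is symmetric (S[j,i] = S[i,j]). Assembling:

S = [[6.6667, -0.8],
 [-0.8, 6.4]]


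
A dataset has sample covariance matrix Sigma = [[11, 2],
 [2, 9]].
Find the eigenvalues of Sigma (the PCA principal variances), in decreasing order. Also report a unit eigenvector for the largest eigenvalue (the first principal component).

Step 1 — characteristic polynomial of 2×2 Sigma:
  det(Sigma - λI) = λ² - trace · λ + det = 0.
  trace = 11 + 9 = 20, det = 11·9 - (2)² = 95.
Step 2 — discriminant:
  Δ = trace² - 4·det = 400 - 380 = 20.
Step 3 — eigenvalues:
  λ = (trace ± √Δ)/2 = (20 ± 4.4721)/2,
  λ_1 = 12.2361,  λ_2 = 7.7639.

Step 4 — unit eigenvector for λ_1: solve (Sigma - λ_1 I)v = 0. First row:
  (11 - 12.2361)·v_x + (2)·v_y = 0, i.e. (-1.2361)·v_x + (2)·v_y = 0,
  so v ∝ (b, λ_1 - a) = (2, 1.2361) = u.
  ||u|| = √((2)² + (1.2361)²) = √(5.5279) ≈ 2.3511,
  v_1 = u/||u|| ≈ (0.8507, 0.5257) (||v_1|| = 1).

λ_1 = 12.2361,  λ_2 = 7.7639;  v_1 ≈ (0.8507, 0.5257)


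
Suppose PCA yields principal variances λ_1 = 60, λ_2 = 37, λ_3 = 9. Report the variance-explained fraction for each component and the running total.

Step 1 — total variance = trace(Sigma) = Σ λ_i = 60 + 37 + 9 = 106.

Step 2 — fraction explained by component i = λ_i / Σ λ:
  PC1: 60/106 = 0.566
  PC2: 37/106 = 0.3491
  PC3: 9/106 = 0.0849

Step 3 — cumulative fraction after k components = (λ_1 + ... + λ_k) / Σ λ:
  k = 1: 60/106 = 0.566
  k = 2: (60 + 37)/106 = 97/106 = 0.9151
  k = 3: (60 + 37 + 9)/106 = 106/106 = 1

Summary (fraction, with percent):

explained: PC1 0.566 (56.6%), PC2 0.3491 (34.91%), PC3 0.0849 (8.49%);  cumulative: 0.566, 0.9151, 1


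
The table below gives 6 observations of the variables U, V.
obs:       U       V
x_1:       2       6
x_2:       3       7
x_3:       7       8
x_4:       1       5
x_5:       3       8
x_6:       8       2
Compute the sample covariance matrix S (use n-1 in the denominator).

Step 1 — column means:
  mean(U) = (2 + 3 + 7 + 1 + 3 + 8) / 6 = 24/6 = 4
  mean(V) = (6 + 7 + 8 + 5 + 8 + 2) / 6 = 36/6 = 6

Step 2 — sample covariance S[i,j] = (1/(n-1)) · Σ_k (x_{k,i} - mean_i) · (x_{k,j} - mean_j), with n-1 = 5.
  S[U,U] = ((-2)·(-2) + (-1)·(-1) + (3)·(3) + (-3)·(-3) + (-1)·(-1) + (4)·(4)) / 5 = 40/5 = 8
  S[U,V] = ((-2)·(0) + (-1)·(1) + (3)·(2) + (-3)·(-1) + (-1)·(2) + (4)·(-4)) / 5 = -10/5 = -2
  S[V,V] = ((0)·(0) + (1)·(1) + (2)·(2) + (-1)·(-1) + (2)·(2) + (-4)·(-4)) / 5 = 26/5 = 5.2

S is symmetric (S[j,i] = S[i,j]). Assembling:

S = [[8, -2],
 [-2, 5.2]]


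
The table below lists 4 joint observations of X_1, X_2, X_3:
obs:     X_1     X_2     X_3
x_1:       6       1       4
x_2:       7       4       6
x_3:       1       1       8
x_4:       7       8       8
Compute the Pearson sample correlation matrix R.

Step 1 — column means:
  mean(X_1) = (6 + 7 + 1 + 7) / 4 = 21/4 = 5.25
  mean(X_2) = (1 + 4 + 1 + 8) / 4 = 14/4 = 3.5
  mean(X_3) = (4 + 6 + 8 + 8) / 4 = 26/4 = 6.5

Step 2 — sample variances and covariances s[i,j] = (1/(n-1)) · Σ_k (x_{k,i} - mean_i) · (x_{k,j} - mean_j), with n-1 = 3:
  s[X_1,X_1] = ((0.75)·(0.75) + (1.75)·(1.75) + (-4.25)·(-4.25) + (1.75)·(1.75)) / 3 = 24.75/3 = 8.25
  s[X_1,X_2] = ((0.75)·(-2.5) + (1.75)·(0.5) + (-4.25)·(-2.5) + (1.75)·(4.5)) / 3 = 17.5/3 = 5.8333
  s[X_1,X_3] = ((0.75)·(-2.5) + (1.75)·(-0.5) + (-4.25)·(1.5) + (1.75)·(1.5)) / 3 = -6.5/3 = -2.1667
  s[X_2,X_2] = ((-2.5)·(-2.5) + (0.5)·(0.5) + (-2.5)·(-2.5) + (4.5)·(4.5)) / 3 = 33/3 = 11
  s[X_2,X_3] = ((-2.5)·(-2.5) + (0.5)·(-0.5) + (-2.5)·(1.5) + (4.5)·(1.5)) / 3 = 9/3 = 3
  s[X_3,X_3] = ((-2.5)·(-2.5) + (-0.5)·(-0.5) + (1.5)·(1.5) + (1.5)·(1.5)) / 3 = 11/3 = 3.6667
  Sample standard deviations s_i = √(s[i,i]):
  s(X_1) = √(8.25) = 2.8723
  s(X_2) = √(11) = 3.3166
  s(X_3) = √(3.6667) = 1.9149

Step 3 — r_{ij} = s_{ij} / (s_i · s_j):
  r[X_1,X_1] = 1 (diagonal).
  r[X_1,X_2] = 5.8333 / (2.8723 · 3.3166) = 5.8333 / 9.5263 = 0.6123
  r[X_1,X_3] = -2.1667 / (2.8723 · 1.9149) = -2.1667 / 5.5 = -0.3939
  r[X_2,X_2] = 1 (diagonal).
  r[X_2,X_3] = 3 / (3.3166 · 1.9149) = 3 / 6.3509 = 0.4724
  r[X_3,X_3] = 1 (diagonal).

R is symmetric with unit diagonal. Assembling:

R = [[1, 0.6123, -0.3939],
 [0.6123, 1, 0.4724],
 [-0.3939, 0.4724, 1]]


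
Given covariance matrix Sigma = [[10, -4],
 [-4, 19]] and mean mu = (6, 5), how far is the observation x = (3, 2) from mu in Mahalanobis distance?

Step 1 — centre the observation: (x - mu) = (-3, -3).

Step 2 — invert Sigma. det(Sigma) = 10·19 - (-4)² = 174.
  Sigma^{-1} = (1/det) · [[d, -b], [-b, a]] = [[0.1092, 0.023],
 [0.023, 0.0575]].

Step 3 — form the quadratic (x - mu)^T · Sigma^{-1} · (x - mu):
  Sigma^{-1} · (x - mu) = (-0.3966, -0.2414).
  (x - mu)^T · [Sigma^{-1} · (x - mu)] = (-3)·(-0.3966) + (-3)·(-0.2414) = 1.9138.

Step 4 — take square root: d = √(1.9138) ≈ 1.3834.

d(x, mu) = √(1.9138) ≈ 1.3834


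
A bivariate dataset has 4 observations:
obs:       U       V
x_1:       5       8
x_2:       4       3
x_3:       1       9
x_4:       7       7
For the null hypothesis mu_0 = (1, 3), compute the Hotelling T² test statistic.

Step 1 — sample mean vector:
  mean(U) = (5 + 4 + 1 + 7) / 4 = 17/4 = 4.25
  mean(V) = (8 + 3 + 9 + 7) / 4 = 27/4 = 6.75
  x̄ = (4.25, 6.75),  deviation x̄ - mu_0 = (4.25, 6.75) - (1, 3) = (3.25, 3.75).

Step 2 — sample covariance matrix, S[i,j] = (1/(n-1)) · Σ_k (x_{k,i} - mean_i) · (x_{k,j} - mean_j), divisor n-1 = 3:
  S[U,U] = ((0.75)·(0.75) + (-0.25)·(-0.25) + (-3.25)·(-3.25) + (2.75)·(2.75)) / 3 = 18.75/3 = 6.25
  S[U,V] = ((0.75)·(1.25) + (-0.25)·(-3.75) + (-3.25)·(2.25) + (2.75)·(0.25)) / 3 = -4.75/3 = -1.5833
  S[V,V] = ((1.25)·(1.25) + (-3.75)·(-3.75) + (2.25)·(2.25) + (0.25)·(0.25)) / 3 = 20.75/3 = 6.9167
  S = [[6.25, -1.5833],
 [-1.5833, 6.9167]].

Step 3 — invert S. det(S) = 6.25·6.9167 - (-1.5833)² = 40.7222.
  S^{-1} = (1/det) · [[d, -b], [-b, a]] = [[0.1698, 0.0389],
 [0.0389, 0.1535]].

Step 4 — quadratic form (x̄ - mu_0)^T · S^{-1} · (x̄ - mu_0):
  S^{-1} · (x̄ - mu_0) = (0.6978, 0.7019),
  (x̄ - mu_0)^T · [...] = (3.25)·(0.6978) + (3.75)·(0.7019) = 4.9001.

Step 5 — scale by n: T² = 4 · 4.9001 = 19.6003.

T² ≈ 19.6003


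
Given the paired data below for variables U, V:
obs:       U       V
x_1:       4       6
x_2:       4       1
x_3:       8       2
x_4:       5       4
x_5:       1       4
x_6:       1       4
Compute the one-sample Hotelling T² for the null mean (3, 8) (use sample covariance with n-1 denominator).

Step 1 — sample mean vector:
  mean(U) = (4 + 4 + 8 + 5 + 1 + 1) / 6 = 23/6 = 3.8333
  mean(V) = (6 + 1 + 2 + 4 + 4 + 4) / 6 = 21/6 = 3.5
  x̄ = (3.8333, 3.5),  deviation x̄ - mu_0 = (3.8333, 3.5) - (3, 8) = (0.8333, -4.5).

Step 2 — sample covariance matrix, S[i,j] = (1/(n-1)) · Σ_k (x_{k,i} - mean_i) · (x_{k,j} - mean_j), divisor n-1 = 5:
  S[U,U] = ((0.1667)·(0.1667) + (0.1667)·(0.1667) + (4.1667)·(4.1667) + (1.1667)·(1.1667) + (-2.8333)·(-2.8333) + (-2.8333)·(-2.8333)) / 5 = 34.8333/5 = 6.9667
  S[U,V] = ((0.1667)·(2.5) + (0.1667)·(-2.5) + (4.1667)·(-1.5) + (1.1667)·(0.5) + (-2.8333)·(0.5) + (-2.8333)·(0.5)) / 5 = -8.5/5 = -1.7
  S[V,V] = ((2.5)·(2.5) + (-2.5)·(-2.5) + (-1.5)·(-1.5) + (0.5)·(0.5) + (0.5)·(0.5) + (0.5)·(0.5)) / 5 = 15.5/5 = 3.1
  S = [[6.9667, -1.7],
 [-1.7, 3.1]].

Step 3 — invert S. det(S) = 6.9667·3.1 - (-1.7)² = 18.7067.
  S^{-1} = (1/det) · [[d, -b], [-b, a]] = [[0.1657, 0.0909],
 [0.0909, 0.3724]].

Step 4 — quadratic form (x̄ - mu_0)^T · S^{-1} · (x̄ - mu_0):
  S^{-1} · (x̄ - mu_0) = (-0.2708, -1.6001),
  (x̄ - mu_0)^T · [...] = (0.8333)·(-0.2708) + (-4.5)·(-1.6001) = 6.9749.

Step 5 — scale by n: T² = 6 · 6.9749 = 41.8496.

T² ≈ 41.8496


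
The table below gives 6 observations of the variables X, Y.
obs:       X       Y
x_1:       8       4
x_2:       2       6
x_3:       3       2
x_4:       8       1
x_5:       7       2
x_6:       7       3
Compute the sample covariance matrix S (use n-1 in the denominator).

Step 1 — column means:
  mean(X) = (8 + 2 + 3 + 8 + 7 + 7) / 6 = 35/6 = 5.8333
  mean(Y) = (4 + 6 + 2 + 1 + 2 + 3) / 6 = 18/6 = 3

Step 2 — sample covariance S[i,j] = (1/(n-1)) · Σ_k (x_{k,i} - mean_i) · (x_{k,j} - mean_j), with n-1 = 5.
  S[X,X] = ((2.1667)·(2.1667) + (-3.8333)·(-3.8333) + (-2.8333)·(-2.8333) + (2.1667)·(2.1667) + (1.1667)·(1.1667) + (1.1667)·(1.1667)) / 5 = 34.8333/5 = 6.9667
  S[X,Y] = ((2.1667)·(1) + (-3.8333)·(3) + (-2.8333)·(-1) + (2.1667)·(-2) + (1.1667)·(-1) + (1.1667)·(0)) / 5 = -12/5 = -2.4
  S[Y,Y] = ((1)·(1) + (3)·(3) + (-1)·(-1) + (-2)·(-2) + (-1)·(-1) + (0)·(0)) / 5 = 16/5 = 3.2

S is symmetric (S[j,i] = S[i,j]). Assembling:

S = [[6.9667, -2.4],
 [-2.4, 3.2]]


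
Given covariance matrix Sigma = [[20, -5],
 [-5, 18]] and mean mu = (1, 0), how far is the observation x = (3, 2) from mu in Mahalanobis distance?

Step 1 — centre the observation: (x - mu) = (2, 2).

Step 2 — invert Sigma. det(Sigma) = 20·18 - (-5)² = 335.
  Sigma^{-1} = (1/det) · [[d, -b], [-b, a]] = [[0.0537, 0.0149],
 [0.0149, 0.0597]].

Step 3 — form the quadratic (x - mu)^T · Sigma^{-1} · (x - mu):
  Sigma^{-1} · (x - mu) = (0.1373, 0.1493).
  (x - mu)^T · [Sigma^{-1} · (x - mu)] = (2)·(0.1373) + (2)·(0.1493) = 0.5731.

Step 4 — take square root: d = √(0.5731) ≈ 0.7571.

d(x, mu) = √(0.5731) ≈ 0.7571


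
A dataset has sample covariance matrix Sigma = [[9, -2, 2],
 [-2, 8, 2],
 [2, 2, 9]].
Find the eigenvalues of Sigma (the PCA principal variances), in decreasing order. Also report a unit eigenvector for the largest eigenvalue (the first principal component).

Step 1 — characteristic polynomial p(λ) = det(λI - Sigma) = λ³ - tr·λ² + c_1·λ - det, where tr = trace, c_1 = sum of the principal 2×2 minors, det = det(Sigma):
  tr = 9 + 8 + 9 = 26,
  c_1 = (9·8 - (-2)²) + (9·9 - (2)²) + (8·9 - (2)²) = 68 + 77 + 68 = 213,
  det = 9·(8·9 - (2)²) - (-2)·((-2)·9 - (2)·(2)) + (2)·((-2)·(2) - 8·(2)) = 9·(68) - (-2)·(-22) + (2)·(-20) = 528.
  So p(λ) = λ³ - 26λ² + 213λ - 528.
Step 2 — look for an integer root (rational root theorem: any rational root is an integer divisor of 528). Testing λ = 11:
  p(11) = 1331 - 3146 + 2343 - 528 = 0  ✓
  Dividing out (λ - 11): p(λ) = (λ - 11)(λ² - 15λ + 48).
Step 3 — remaining eigenvalues from the quadratic λ² - 15λ + 48 = 0:
  Δ = 15² - 4·48 = 225 - 192 = 33,  λ = (15 ± √33)/2 = (15 ± 5.7446)/2 ≈ 10.3723 or 4.6277.
  Sorted: λ_1 = 11,  λ_2 = 10.3723,  λ_3 = 4.6277  (check: sum = 26 = tr ✓).

Step 4 — unit eigenvector for λ_1 = 11: v spans the null space of (Sigma - λ_1 I), whose rows are
  r_1 = (-2, -2, 2),  r_2 = (-2, -3, 2),  r_3 = (2, 2, -2).
  v is orthogonal to every row, so take v ∝ r_1 × r_2 = ((-2)·(2) - (2)·(-3), (2)·(-2) - (-2)·(2), (-2)·(-3) - (-2)·(-2)) = (2, 0, 2).
  Rescale (divide by 2): u = (1, 0, 1).
  ||u|| = √((1)² + (0)² + (1)²) = √(2) ≈ 1.4142,  v_1 = u/||u|| ≈ (0.7071, 0, 0.7071) (||v_1|| = 1).

λ_1 = 11,  λ_2 = 10.3723,  λ_3 = 4.6277;  v_1 ≈ (0.7071, 0, 0.7071)


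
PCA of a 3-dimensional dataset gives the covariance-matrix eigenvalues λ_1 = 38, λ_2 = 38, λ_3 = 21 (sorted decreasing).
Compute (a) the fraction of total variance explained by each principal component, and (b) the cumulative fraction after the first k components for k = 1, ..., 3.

Step 1 — total variance = trace(Sigma) = Σ λ_i = 38 + 38 + 21 = 97.

Step 2 — fraction explained by component i = λ_i / Σ λ:
  PC1: 38/97 = 0.3918
  PC2: 38/97 = 0.3918
  PC3: 21/97 = 0.2165

Step 3 — cumulative fraction after k components = (λ_1 + ... + λ_k) / Σ λ:
  k = 1: 38/97 = 0.3918
  k = 2: (38 + 38)/97 = 76/97 = 0.7835
  k = 3: (38 + 38 + 21)/97 = 97/97 = 1

Summary (fraction, with percent):

explained: PC1 0.3918 (39.18%), PC2 0.3918 (39.18%), PC3 0.2165 (21.65%);  cumulative: 0.3918, 0.7835, 1


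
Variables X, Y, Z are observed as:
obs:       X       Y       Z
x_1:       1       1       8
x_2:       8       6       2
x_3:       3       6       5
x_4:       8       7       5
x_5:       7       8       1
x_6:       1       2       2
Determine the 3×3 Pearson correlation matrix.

Step 1 — column means:
  mean(X) = (1 + 8 + 3 + 8 + 7 + 1) / 6 = 28/6 = 4.6667
  mean(Y) = (1 + 6 + 6 + 7 + 8 + 2) / 6 = 30/6 = 5
  mean(Z) = (8 + 2 + 5 + 5 + 1 + 2) / 6 = 23/6 = 3.8333

Step 2 — sample variances and covariances s[i,j] = (1/(n-1)) · Σ_k (x_{k,i} - mean_i) · (x_{k,j} - mean_j), with n-1 = 5:
  s[X,X] = ((-3.6667)·(-3.6667) + (3.3333)·(3.3333) + (-1.6667)·(-1.6667) + (3.3333)·(3.3333) + (2.3333)·(2.3333) + (-3.6667)·(-3.6667)) / 5 = 57.3333/5 = 11.4667
  s[X,Y] = ((-3.6667)·(-4) + (3.3333)·(1) + (-1.6667)·(1) + (3.3333)·(2) + (2.3333)·(3) + (-3.6667)·(-3)) / 5 = 41/5 = 8.2
  s[X,Z] = ((-3.6667)·(4.1667) + (3.3333)·(-1.8333) + (-1.6667)·(1.1667) + (3.3333)·(1.1667) + (2.3333)·(-2.8333) + (-3.6667)·(-1.8333)) / 5 = -19.3333/5 = -3.8667
  s[Y,Y] = ((-4)·(-4) + (1)·(1) + (1)·(1) + (2)·(2) + (3)·(3) + (-3)·(-3)) / 5 = 40/5 = 8
  s[Y,Z] = ((-4)·(4.1667) + (1)·(-1.8333) + (1)·(1.1667) + (2)·(1.1667) + (3)·(-2.8333) + (-3)·(-1.8333)) / 5 = -18/5 = -3.6
  s[Z,Z] = ((4.1667)·(4.1667) + (-1.8333)·(-1.8333) + (1.1667)·(1.1667) + (1.1667)·(1.1667) + (-2.8333)·(-2.8333) + (-1.8333)·(-1.8333)) / 5 = 34.8333/5 = 6.9667
  Sample standard deviations s_i = √(s[i,i]):
  s(X) = √(11.4667) = 3.3862
  s(Y) = √(8) = 2.8284
  s(Z) = √(6.9667) = 2.6394

Step 3 — r_{ij} = s_{ij} / (s_i · s_j):
  r[X,X] = 1 (diagonal).
  r[X,Y] = 8.2 / (3.3862 · 2.8284) = 8.2 / 9.5778 = 0.8562
  r[X,Z] = -3.8667 / (3.3862 · 2.6394) = -3.8667 / 8.9378 = -0.4326
  r[Y,Y] = 1 (diagonal).
  r[Y,Z] = -3.6 / (2.8284 · 2.6394) = -3.6 / 7.4655 = -0.4822
  r[Z,Z] = 1 (diagonal).

R is symmetric with unit diagonal. Assembling:

R = [[1, 0.8562, -0.4326],
 [0.8562, 1, -0.4822],
 [-0.4326, -0.4822, 1]]


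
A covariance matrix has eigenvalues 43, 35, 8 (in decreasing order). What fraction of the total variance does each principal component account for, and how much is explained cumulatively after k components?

Step 1 — total variance = trace(Sigma) = Σ λ_i = 43 + 35 + 8 = 86.

Step 2 — fraction explained by component i = λ_i / Σ λ:
  PC1: 43/86 = 0.5
  PC2: 35/86 = 0.407
  PC3: 8/86 = 0.093

Step 3 — cumulative fraction after k components = (λ_1 + ... + λ_k) / Σ λ:
  k = 1: 43/86 = 0.5
  k = 2: (43 + 35)/86 = 78/86 = 0.907
  k = 3: (43 + 35 + 8)/86 = 86/86 = 1

Summary (fraction, with percent):

explained: PC1 0.5 (50%), PC2 0.407 (40.7%), PC3 0.093 (9.3%);  cumulative: 0.5, 0.907, 1


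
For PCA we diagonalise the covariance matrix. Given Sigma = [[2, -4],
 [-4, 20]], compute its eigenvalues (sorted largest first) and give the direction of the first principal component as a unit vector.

Step 1 — characteristic polynomial of 2×2 Sigma:
  det(Sigma - λI) = λ² - trace · λ + det = 0.
  trace = 2 + 20 = 22, det = 2·20 - (-4)² = 24.
Step 2 — discriminant:
  Δ = trace² - 4·det = 484 - 96 = 388.
Step 3 — eigenvalues:
  λ = (trace ± √Δ)/2 = (22 ± 19.6977)/2,
  λ_1 = 20.8489,  λ_2 = 1.1511.

Step 4 — unit eigenvector for λ_1: solve (Sigma - λ_1 I)v = 0. First row:
  (2 - 20.8489)·v_x + (-4)·v_y = 0, i.e. (-18.8489)·v_x + (-4)·v_y = 0,
  so v ∝ (b, λ_1 - a) = (-4, 18.8489); multiply by -1 so the first entry is positive: u = (4, -18.8489).
  ||u|| = √((4)² + (-18.8489)²) = √(371.2794) ≈ 19.2686,
  v_1 = u/||u|| ≈ (0.2076, -0.9782) (||v_1|| = 1).

λ_1 = 20.8489,  λ_2 = 1.1511;  v_1 ≈ (0.2076, -0.9782)


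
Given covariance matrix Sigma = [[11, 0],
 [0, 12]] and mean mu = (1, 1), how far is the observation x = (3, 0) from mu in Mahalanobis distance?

Step 1 — centre the observation: (x - mu) = (2, -1).

Step 2 — invert Sigma. det(Sigma) = 11·12 - (0)² = 132.
  Sigma^{-1} = (1/det) · [[d, -b], [-b, a]] = [[0.0909, 0],
 [0, 0.0833]].

Step 3 — form the quadratic (x - mu)^T · Sigma^{-1} · (x - mu):
  Sigma^{-1} · (x - mu) = (0.1818, -0.0833).
  (x - mu)^T · [Sigma^{-1} · (x - mu)] = (2)·(0.1818) + (-1)·(-0.0833) = 0.447.

Step 4 — take square root: d = √(0.447) ≈ 0.6686.

d(x, mu) = √(0.447) ≈ 0.6686


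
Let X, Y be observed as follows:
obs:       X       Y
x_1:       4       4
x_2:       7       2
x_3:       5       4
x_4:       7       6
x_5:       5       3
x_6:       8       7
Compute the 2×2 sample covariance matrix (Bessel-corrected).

Step 1 — column means:
  mean(X) = (4 + 7 + 5 + 7 + 5 + 8) / 6 = 36/6 = 6
  mean(Y) = (4 + 2 + 4 + 6 + 3 + 7) / 6 = 26/6 = 4.3333

Step 2 — sample covariance S[i,j] = (1/(n-1)) · Σ_k (x_{k,i} - mean_i) · (x_{k,j} - mean_j), with n-1 = 5.
  S[X,X] = ((-2)·(-2) + (1)·(1) + (-1)·(-1) + (1)·(1) + (-1)·(-1) + (2)·(2)) / 5 = 12/5 = 2.4
  S[X,Y] = ((-2)·(-0.3333) + (1)·(-2.3333) + (-1)·(-0.3333) + (1)·(1.6667) + (-1)·(-1.3333) + (2)·(2.6667)) / 5 = 7/5 = 1.4
  S[Y,Y] = ((-0.3333)·(-0.3333) + (-2.3333)·(-2.3333) + (-0.3333)·(-0.3333) + (1.6667)·(1.6667) + (-1.3333)·(-1.3333) + (2.6667)·(2.6667)) / 5 = 17.3333/5 = 3.4667

S is symmetric (S[j,i] = S[i,j]). Assembling:

S = [[2.4, 1.4],
 [1.4, 3.4667]]
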